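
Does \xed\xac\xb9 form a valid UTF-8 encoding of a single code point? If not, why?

Structurally a 3-byte sequence; payload = 0xDB39.
But 0xDB39 is in U+D800–U+DFFF, the surrogate range. Surrogates are not Unicode scalar values and are forbidden in UTF-8.

invalid (encodes a surrogate (U+D800–U+DFFF))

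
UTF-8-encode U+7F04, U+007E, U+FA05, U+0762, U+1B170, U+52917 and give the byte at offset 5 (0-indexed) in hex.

0xA8

U+7F04 → 3-byte form E7 BC 84 at offsets 0–2.
U+007E → 1-byte form 7E at offsets 3–3.
U+FA05 → 3-byte form EF A8 85 at offsets 4–6.
Offset 5 falls in char 3's range; it's byte 2 of EF A8 85 = 0xA8.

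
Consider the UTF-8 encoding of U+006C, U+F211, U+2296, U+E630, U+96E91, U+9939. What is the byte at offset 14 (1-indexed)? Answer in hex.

1-indexed offset 14 is 0-indexed offset 13.
U+006C → 1-byte form 6C at offsets 0–0.
U+F211 → 3-byte form EF 88 91 at offsets 1–3.
U+2296 → 3-byte form E2 8A 96 at offsets 4–6.
U+E630 → 3-byte form EE 98 B0 at offsets 7–9.
U+96E91 → 4-byte form F2 96 BA 91 at offsets 10–13.
Offset 13 falls in char 5's range; it's byte 4 of F2 96 BA 91 = 0x91.

0x91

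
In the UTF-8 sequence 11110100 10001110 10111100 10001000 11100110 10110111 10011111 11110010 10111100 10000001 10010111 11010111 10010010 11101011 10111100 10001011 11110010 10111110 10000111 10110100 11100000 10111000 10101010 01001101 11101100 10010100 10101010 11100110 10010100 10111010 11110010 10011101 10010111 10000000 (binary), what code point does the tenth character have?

U+653A

Offset 0: leading byte 0xF4 = 11110100 → 4-byte char #1 = F4 8E BC 88.
Offset 4: leading byte 0xE6 = 11100110 → 3-byte char #2 = E6 B7 9F.
Offset 7: leading byte 0xF2 = 11110010 → 4-byte char #3 = F2 BC 81 97.
Offset 11: leading byte 0xD7 = 11010111 → 2-byte char #4 = D7 92.
Offset 13: leading byte 0xEB = 11101011 → 3-byte char #5 = EB BC 8B.
Offset 16: leading byte 0xF2 = 11110010 → 4-byte char #6 = F2 BE 87 B4.
Offset 20: leading byte 0xE0 = 11100000 → 3-byte char #7 = E0 B8 AA.
Offset 23: leading byte 0x4D = 01001101 → 1-byte char #8 = 4D.
Offset 24: leading byte 0xEC = 11101100 → 3-byte char #9 = EC 94 AA.
Offset 27: leading byte 0xE6 = 11100110 → 3-byte char #10 = E6 94 BA.
Leading byte 0xE6 = 11100110 matches 1110xxxx → 3-byte sequence.
Byte 1: 0xE6 = 11100110, payload 0110 (4 bits).
Byte 2: 0x94 = 10010100 (10xxxxxx ✓), payload 010100.
Byte 3: 0xBA = 10111010 (10xxxxxx ✓), payload 111010.
Concatenate: 0110010100111010 = 0x653A (16 bits → U+653A).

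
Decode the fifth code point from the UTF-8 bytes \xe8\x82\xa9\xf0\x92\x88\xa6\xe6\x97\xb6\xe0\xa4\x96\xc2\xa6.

U+00A6

Offset 0: leading byte 0xE8 = 11101000 → 3-byte char #1 = E8 82 A9.
Offset 3: leading byte 0xF0 = 11110000 → 4-byte char #2 = F0 92 88 A6.
Offset 7: leading byte 0xE6 = 11100110 → 3-byte char #3 = E6 97 B6.
Offset 10: leading byte 0xE0 = 11100000 → 3-byte char #4 = E0 A4 96.
Offset 13: leading byte 0xC2 = 11000010 → 2-byte char #5 = C2 A6.
Leading byte 0xC2 = 11000010 matches 110xxxxx → 2-byte sequence.
Byte 1: 0xC2 = 11000010, payload 00010 (5 bits).
Byte 2: 0xA6 = 10100110 (10xxxxxx ✓), payload 100110.
Concatenate: 00010100110 = 0xA6 (11 bits → U+00A6).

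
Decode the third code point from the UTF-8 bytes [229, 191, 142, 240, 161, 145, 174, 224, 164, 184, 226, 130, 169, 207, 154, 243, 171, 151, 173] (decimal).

Offset 0: leading byte 0xE5 = 11100101 → 3-byte char #1 = E5 BF 8E.
Offset 3: leading byte 0xF0 = 11110000 → 4-byte char #2 = F0 A1 91 AE.
Offset 7: leading byte 0xE0 = 11100000 → 3-byte char #3 = E0 A4 B8.
Leading byte 0xE0 = 11100000 matches 1110xxxx → 3-byte sequence.
Byte 1: 0xE0 = 11100000, payload 0000 (4 bits).
Byte 2: 0xA4 = 10100100 (10xxxxxx ✓), payload 100100.
Byte 3: 0xB8 = 10111000 (10xxxxxx ✓), payload 111000.
Concatenate: 0000100100111000 = 0x938 (16 bits → U+0938).

U+0938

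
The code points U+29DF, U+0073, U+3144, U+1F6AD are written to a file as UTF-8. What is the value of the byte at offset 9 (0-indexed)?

U+29DF → 3-byte form E2 A7 9F at offsets 0–2.
U+0073 → 1-byte form 73 at offsets 3–3.
U+3144 → 3-byte form E3 85 84 at offsets 4–6.
U+1F6AD → 4-byte form F0 9F 9A AD at offsets 7–10.
Offset 9 falls in char 4's range; it's byte 3 of F0 9F 9A AD = 0x9A.

0x9A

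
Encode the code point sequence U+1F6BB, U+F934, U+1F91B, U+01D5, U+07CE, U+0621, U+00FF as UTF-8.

F0 9F 9A BB EF A4 B4 F0 9F A4 9B C7 95 DF 8E D8 A1 C3 BF

U+1F6BB: 4-byte form → F0 9F 9A BB.
U+F934: 3-byte form → EF A4 B4.
U+1F91B: 4-byte form → F0 9F A4 9B.
U+01D5: 2-byte form → C7 95.
U+07CE: 2-byte form → DF 8E.
U+0621: 2-byte form → D8 A1.
U+00FF: 2-byte form → C3 BF.
Concatenated (19 bytes): F0 9F 9A BB EF A4 B4 F0 9F A4 9B C7 95 DF 8E D8 A1 C3 BF.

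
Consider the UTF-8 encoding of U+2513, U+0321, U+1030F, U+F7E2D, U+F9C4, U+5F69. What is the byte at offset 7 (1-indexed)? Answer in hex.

1-indexed offset 7 is 0-indexed offset 6.
U+2513 → 3-byte form E2 94 93 at offsets 0–2.
U+0321 → 2-byte form CC A1 at offsets 3–4.
U+1030F → 4-byte form F0 90 8C 8F at offsets 5–8.
Offset 6 falls in char 3's range; it's byte 2 of F0 90 8C 8F = 0x90.

0x90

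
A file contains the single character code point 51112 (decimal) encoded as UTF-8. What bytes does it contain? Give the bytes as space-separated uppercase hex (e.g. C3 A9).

U+C7A8 = 0xC7A8 = 51112 decimal. In range U+0800–U+FFFF → 3-byte form: 1110xxxx 10xxxxxx 10xxxxxx.
Binary (16 bits): 1100011110101000.
Split 4+6+6: 1100 | 011110 | 101000.
Byte 1: 11101100 = 0xEC.
Byte 2: 10011110 = 0x9E.
Byte 3: 10101000 = 0xA8.

EC 9E A8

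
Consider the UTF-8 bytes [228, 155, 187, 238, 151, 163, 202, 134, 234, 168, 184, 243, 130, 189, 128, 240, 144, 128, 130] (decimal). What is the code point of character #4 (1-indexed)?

Offset 0: leading byte 0xE4 = 11100100 → 3-byte char #1 = E4 9B BB.
Offset 3: leading byte 0xEE = 11101110 → 3-byte char #2 = EE 97 A3.
Offset 6: leading byte 0xCA = 11001010 → 2-byte char #3 = CA 86.
Offset 8: leading byte 0xEA = 11101010 → 3-byte char #4 = EA A8 B8.
Leading byte 0xEA = 11101010 matches 1110xxxx → 3-byte sequence.
Byte 1: 0xEA = 11101010, payload 1010 (4 bits).
Byte 2: 0xA8 = 10101000 (10xxxxxx ✓), payload 101000.
Byte 3: 0xB8 = 10111000 (10xxxxxx ✓), payload 111000.
Concatenate: 1010101000111000 = 0xAA38 (16 bits → U+AA38).

U+AA38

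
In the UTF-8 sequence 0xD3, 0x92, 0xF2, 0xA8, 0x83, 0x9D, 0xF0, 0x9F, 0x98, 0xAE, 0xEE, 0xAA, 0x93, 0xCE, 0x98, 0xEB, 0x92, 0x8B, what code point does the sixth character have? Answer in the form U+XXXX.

U+B48B

Offset 0: leading byte 0xD3 = 11010011 → 2-byte char #1 = D3 92.
Offset 2: leading byte 0xF2 = 11110010 → 4-byte char #2 = F2 A8 83 9D.
Offset 6: leading byte 0xF0 = 11110000 → 4-byte char #3 = F0 9F 98 AE.
Offset 10: leading byte 0xEE = 11101110 → 3-byte char #4 = EE AA 93.
Offset 13: leading byte 0xCE = 11001110 → 2-byte char #5 = CE 98.
Offset 15: leading byte 0xEB = 11101011 → 3-byte char #6 = EB 92 8B.
Leading byte 0xEB = 11101011 matches 1110xxxx → 3-byte sequence.
Byte 1: 0xEB = 11101011, payload 1011 (4 bits).
Byte 2: 0x92 = 10010010 (10xxxxxx ✓), payload 010010.
Byte 3: 0x8B = 10001011 (10xxxxxx ✓), payload 001011.
Concatenate: 1011010010001011 = 0xB48B (16 bits → U+B48B).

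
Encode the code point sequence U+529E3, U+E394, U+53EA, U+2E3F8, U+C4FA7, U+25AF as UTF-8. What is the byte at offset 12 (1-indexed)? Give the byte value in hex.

0xAE

1-indexed offset 12 is 0-indexed offset 11.
U+529E3 → 4-byte form F1 92 A7 A3 at offsets 0–3.
U+E394 → 3-byte form EE 8E 94 at offsets 4–6.
U+53EA → 3-byte form E5 8F AA at offsets 7–9.
U+2E3F8 → 4-byte form F0 AE 8F B8 at offsets 10–13.
Offset 11 falls in char 4's range; it's byte 2 of F0 AE 8F B8 = 0xAE.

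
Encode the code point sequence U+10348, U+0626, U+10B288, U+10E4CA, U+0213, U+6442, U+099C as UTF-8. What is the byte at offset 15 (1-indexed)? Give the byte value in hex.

1-indexed offset 15 is 0-indexed offset 14.
U+10348 → 4-byte form F0 90 8D 88 at offsets 0–3.
U+0626 → 2-byte form D8 A6 at offsets 4–5.
U+10B288 → 4-byte form F4 8B 8A 88 at offsets 6–9.
U+10E4CA → 4-byte form F4 8E 93 8A at offsets 10–13.
U+0213 → 2-byte form C8 93 at offsets 14–15.
Offset 14 falls in char 5's range; it's byte 1 of C8 93 = 0xC8.

0xC8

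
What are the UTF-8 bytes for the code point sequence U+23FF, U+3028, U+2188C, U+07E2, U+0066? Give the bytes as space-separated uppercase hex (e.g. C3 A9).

E2 8F BF E3 80 A8 F0 A1 A2 8C DF A2 66

U+23FF: 3-byte form → E2 8F BF.
U+3028: 3-byte form → E3 80 A8.
U+2188C: 4-byte form → F0 A1 A2 8C.
U+07E2: 2-byte form → DF A2.
U+0066: 1-byte form → 66.
Concatenated (13 bytes): E2 8F BF E3 80 A8 F0 A1 A2 8C DF A2 66.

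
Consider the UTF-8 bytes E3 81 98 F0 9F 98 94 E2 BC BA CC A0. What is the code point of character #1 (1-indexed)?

Offset 0: leading byte 0xE3 = 11100011 → 3-byte char #1 = E3 81 98.
Leading byte 0xE3 = 11100011 matches 1110xxxx → 3-byte sequence.
Byte 1: 0xE3 = 11100011, payload 0011 (4 bits).
Byte 2: 0x81 = 10000001 (10xxxxxx ✓), payload 000001.
Byte 3: 0x98 = 10011000 (10xxxxxx ✓), payload 011000.
Concatenate: 0011000001011000 = 0x3058 (16 bits → U+3058).

U+3058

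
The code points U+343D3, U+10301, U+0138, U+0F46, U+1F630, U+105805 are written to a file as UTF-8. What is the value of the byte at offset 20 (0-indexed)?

0x85

U+343D3 → 4-byte form F0 B4 8F 93 at offsets 0–3.
U+10301 → 4-byte form F0 90 8C 81 at offsets 4–7.
U+0138 → 2-byte form C4 B8 at offsets 8–9.
U+0F46 → 3-byte form E0 BD 86 at offsets 10–12.
U+1F630 → 4-byte form F0 9F 98 B0 at offsets 13–16.
U+105805 → 4-byte form F4 85 A0 85 at offsets 17–20.
Offset 20 falls in char 6's range; it's byte 4 of F4 85 A0 85 = 0x85.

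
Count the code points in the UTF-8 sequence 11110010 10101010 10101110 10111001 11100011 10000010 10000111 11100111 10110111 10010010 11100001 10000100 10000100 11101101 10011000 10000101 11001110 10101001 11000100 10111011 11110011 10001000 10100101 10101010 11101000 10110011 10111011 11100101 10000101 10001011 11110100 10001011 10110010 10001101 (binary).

Byte at offset 0: 0xF2 = 11110010 → 4-byte char (#1). Advance 4.
Byte at offset 4: 0xE3 = 11100011 → 3-byte char (#2). Advance 3.
Byte at offset 7: 0xE7 = 11100111 → 3-byte char (#3). Advance 3.
Byte at offset 10: 0xE1 = 11100001 → 3-byte char (#4). Advance 3.
Byte at offset 13: 0xED = 11101101 → 3-byte char (#5). Advance 3.
Byte at offset 16: 0xCE = 11001110 → 2-byte char (#6). Advance 2.
Byte at offset 18: 0xC4 = 11000100 → 2-byte char (#7). Advance 2.
Byte at offset 20: 0xF3 = 11110011 → 4-byte char (#8). Advance 4.
Byte at offset 24: 0xE8 = 11101000 → 3-byte char (#9). Advance 3.
Byte at offset 27: 0xE5 = 11100101 → 3-byte char (#10). Advance 3.
Byte at offset 30: 0xF4 = 11110100 → 4-byte char (#11). Advance 4.
Reached end at offset 34 after 11 code points.

11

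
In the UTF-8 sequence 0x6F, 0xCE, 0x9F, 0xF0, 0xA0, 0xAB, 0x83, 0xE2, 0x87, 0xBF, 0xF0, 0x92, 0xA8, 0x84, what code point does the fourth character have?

Offset 0: leading byte 0x6F = 01101111 → 1-byte char #1 = 6F.
Offset 1: leading byte 0xCE = 11001110 → 2-byte char #2 = CE 9F.
Offset 3: leading byte 0xF0 = 11110000 → 4-byte char #3 = F0 A0 AB 83.
Offset 7: leading byte 0xE2 = 11100010 → 3-byte char #4 = E2 87 BF.
Leading byte 0xE2 = 11100010 matches 1110xxxx → 3-byte sequence.
Byte 1: 0xE2 = 11100010, payload 0010 (4 bits).
Byte 2: 0x87 = 10000111 (10xxxxxx ✓), payload 000111.
Byte 3: 0xBF = 10111111 (10xxxxxx ✓), payload 111111.
Concatenate: 0010000111111111 = 0x21FF (16 bits → U+21FF).

U+21FF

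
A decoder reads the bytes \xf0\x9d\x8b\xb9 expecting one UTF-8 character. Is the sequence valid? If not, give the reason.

Leading byte 0xF0 = 11110000 → 4-byte form.
Continuation bytes 0x9D=10011101, 0x8B=10001011, 0xB9=10111001 all match 10xxxxxx.
Decoded value 0x1D2F9 is ≥ 0x10000 (shortest form) and not a surrogate.

valid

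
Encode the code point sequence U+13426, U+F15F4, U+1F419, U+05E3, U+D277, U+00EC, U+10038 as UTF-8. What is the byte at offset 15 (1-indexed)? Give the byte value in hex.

0xED

1-indexed offset 15 is 0-indexed offset 14.
U+13426 → 4-byte form F0 93 90 A6 at offsets 0–3.
U+F15F4 → 4-byte form F3 B1 97 B4 at offsets 4–7.
U+1F419 → 4-byte form F0 9F 90 99 at offsets 8–11.
U+05E3 → 2-byte form D7 A3 at offsets 12–13.
U+D277 → 3-byte form ED 89 B7 at offsets 14–16.
Offset 14 falls in char 5's range; it's byte 1 of ED 89 B7 = 0xED.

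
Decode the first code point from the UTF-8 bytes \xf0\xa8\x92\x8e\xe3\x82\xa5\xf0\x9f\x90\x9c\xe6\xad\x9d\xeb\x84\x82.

U+2848E

Offset 0: leading byte 0xF0 = 11110000 → 4-byte char #1 = F0 A8 92 8E.
Leading byte 0xF0 = 11110000 matches 11110xxx → 4-byte sequence.
Byte 1: 0xF0 = 11110000, payload 000 (3 bits).
Byte 2: 0xA8 = 10101000 (10xxxxxx ✓), payload 101000.
Byte 3: 0x92 = 10010010 (10xxxxxx ✓), payload 010010.
Byte 4: 0x8E = 10001110 (10xxxxxx ✓), payload 001110.
Concatenate: 000101000010010001110 = 0x2848E (21 bits → U+2848E).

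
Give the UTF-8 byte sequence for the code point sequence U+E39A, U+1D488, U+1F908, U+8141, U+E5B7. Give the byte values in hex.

U+E39A: 3-byte form → EE 8E 9A.
U+1D488: 4-byte form → F0 9D 92 88.
U+1F908: 4-byte form → F0 9F A4 88.
U+8141: 3-byte form → E8 85 81.
U+E5B7: 3-byte form → EE 96 B7.
Concatenated (17 bytes): EE 8E 9A F0 9D 92 88 F0 9F A4 88 E8 85 81 EE 96 B7.

EE 8E 9A F0 9D 92 88 F0 9F A4 88 E8 85 81 EE 96 B7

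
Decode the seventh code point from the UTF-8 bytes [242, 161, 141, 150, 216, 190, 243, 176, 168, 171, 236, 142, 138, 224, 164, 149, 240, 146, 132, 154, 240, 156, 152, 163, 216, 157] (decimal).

U+1C623

Offset 0: leading byte 0xF2 = 11110010 → 4-byte char #1 = F2 A1 8D 96.
Offset 4: leading byte 0xD8 = 11011000 → 2-byte char #2 = D8 BE.
Offset 6: leading byte 0xF3 = 11110011 → 4-byte char #3 = F3 B0 A8 AB.
Offset 10: leading byte 0xEC = 11101100 → 3-byte char #4 = EC 8E 8A.
Offset 13: leading byte 0xE0 = 11100000 → 3-byte char #5 = E0 A4 95.
Offset 16: leading byte 0xF0 = 11110000 → 4-byte char #6 = F0 92 84 9A.
Offset 20: leading byte 0xF0 = 11110000 → 4-byte char #7 = F0 9C 98 A3.
Leading byte 0xF0 = 11110000 matches 11110xxx → 4-byte sequence.
Byte 1: 0xF0 = 11110000, payload 000 (3 bits).
Byte 2: 0x9C = 10011100 (10xxxxxx ✓), payload 011100.
Byte 3: 0x98 = 10011000 (10xxxxxx ✓), payload 011000.
Byte 4: 0xA3 = 10100011 (10xxxxxx ✓), payload 100011.
Concatenate: 000011100011000100011 = 0x1C623 (21 bits → U+1C623).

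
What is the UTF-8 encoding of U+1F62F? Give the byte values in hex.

U+1F62F = 0x1F62F = 128559 decimal. In range U+10000–U+10FFFF → 4-byte form: 11110xxx 10xxxxxx 10xxxxxx 10xxxxxx.
Binary (21 bits): 000011111011000101111.
Split 3+6+6+6: 000 | 011111 | 011000 | 101111.
Byte 1: 11110000 = 0xF0.
Byte 2: 10011111 = 0x9F.
Byte 3: 10011000 = 0x98.
Byte 4: 10101111 = 0xAF.

F0 9F 98 AF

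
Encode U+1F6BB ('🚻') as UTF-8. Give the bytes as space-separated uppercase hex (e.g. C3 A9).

F0 9F 9A BB

U+1F6BB = 0x1F6BB = 128699 decimal. In range U+10000–U+10FFFF → 4-byte form: 11110xxx 10xxxxxx 10xxxxxx 10xxxxxx.
Binary (21 bits): 000011111011010111011.
Split 3+6+6+6: 000 | 011111 | 011010 | 111011.
Byte 1: 11110000 = 0xF0.
Byte 2: 10011111 = 0x9F.
Byte 3: 10011010 = 0x9A.
Byte 4: 10111011 = 0xBB.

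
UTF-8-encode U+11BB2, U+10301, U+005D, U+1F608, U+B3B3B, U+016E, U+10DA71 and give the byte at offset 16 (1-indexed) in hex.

1-indexed offset 16 is 0-indexed offset 15.
U+11BB2 → 4-byte form F0 91 AE B2 at offsets 0–3.
U+10301 → 4-byte form F0 90 8C 81 at offsets 4–7.
U+005D → 1-byte form 5D at offsets 8–8.
U+1F608 → 4-byte form F0 9F 98 88 at offsets 9–12.
U+B3B3B → 4-byte form F2 B3 AC BB at offsets 13–16.
Offset 15 falls in char 5's range; it's byte 3 of F2 B3 AC BB = 0xAC.

0xAC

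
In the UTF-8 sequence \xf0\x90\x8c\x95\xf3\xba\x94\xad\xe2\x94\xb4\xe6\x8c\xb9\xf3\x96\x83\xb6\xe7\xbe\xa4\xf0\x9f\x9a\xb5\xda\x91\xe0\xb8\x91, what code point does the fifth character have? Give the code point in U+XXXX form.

U+D60F6

Offset 0: leading byte 0xF0 = 11110000 → 4-byte char #1 = F0 90 8C 95.
Offset 4: leading byte 0xF3 = 11110011 → 4-byte char #2 = F3 BA 94 AD.
Offset 8: leading byte 0xE2 = 11100010 → 3-byte char #3 = E2 94 B4.
Offset 11: leading byte 0xE6 = 11100110 → 3-byte char #4 = E6 8C B9.
Offset 14: leading byte 0xF3 = 11110011 → 4-byte char #5 = F3 96 83 B6.
Leading byte 0xF3 = 11110011 matches 11110xxx → 4-byte sequence.
Byte 1: 0xF3 = 11110011, payload 011 (3 bits).
Byte 2: 0x96 = 10010110 (10xxxxxx ✓), payload 010110.
Byte 3: 0x83 = 10000011 (10xxxxxx ✓), payload 000011.
Byte 4: 0xB6 = 10110110 (10xxxxxx ✓), payload 110110.
Concatenate: 011010110000011110110 = 0xD60F6 (21 bits → U+D60F6).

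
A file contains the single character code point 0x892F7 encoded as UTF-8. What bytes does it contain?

F2 89 8B B7

U+892F7 = 0x892F7 = 561911 decimal. In range U+10000–U+10FFFF → 4-byte form: 11110xxx 10xxxxxx 10xxxxxx 10xxxxxx.
Binary (21 bits): 010001001001011110111.
Split 3+6+6+6: 010 | 001001 | 001011 | 110111.
Byte 1: 11110010 = 0xF2.
Byte 2: 10001001 = 0x89.
Byte 3: 10001011 = 0x8B.
Byte 4: 10110111 = 0xB7.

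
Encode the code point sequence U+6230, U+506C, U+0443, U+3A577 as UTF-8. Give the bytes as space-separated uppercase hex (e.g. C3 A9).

U+6230: 3-byte form → E6 88 B0.
U+506C: 3-byte form → E5 81 AC.
U+0443: 2-byte form → D1 83.
U+3A577: 4-byte form → F0 BA 95 B7.
Concatenated (12 bytes): E6 88 B0 E5 81 AC D1 83 F0 BA 95 B7.

E6 88 B0 E5 81 AC D1 83 F0 BA 95 B7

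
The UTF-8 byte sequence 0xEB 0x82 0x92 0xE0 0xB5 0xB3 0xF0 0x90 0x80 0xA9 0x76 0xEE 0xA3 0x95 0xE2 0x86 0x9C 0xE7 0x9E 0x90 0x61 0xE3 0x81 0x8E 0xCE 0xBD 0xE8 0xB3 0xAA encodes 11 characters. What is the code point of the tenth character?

U+03BD

Offset 0: leading byte 0xEB = 11101011 → 3-byte char #1 = EB 82 92.
Offset 3: leading byte 0xE0 = 11100000 → 3-byte char #2 = E0 B5 B3.
Offset 6: leading byte 0xF0 = 11110000 → 4-byte char #3 = F0 90 80 A9.
Offset 10: leading byte 0x76 = 01110110 → 1-byte char #4 = 76.
Offset 11: leading byte 0xEE = 11101110 → 3-byte char #5 = EE A3 95.
Offset 14: leading byte 0xE2 = 11100010 → 3-byte char #6 = E2 86 9C.
Offset 17: leading byte 0xE7 = 11100111 → 3-byte char #7 = E7 9E 90.
Offset 20: leading byte 0x61 = 01100001 → 1-byte char #8 = 61.
Offset 21: leading byte 0xE3 = 11100011 → 3-byte char #9 = E3 81 8E.
Offset 24: leading byte 0xCE = 11001110 → 2-byte char #10 = CE BD.
Leading byte 0xCE = 11001110 matches 110xxxxx → 2-byte sequence.
Byte 1: 0xCE = 11001110, payload 01110 (5 bits).
Byte 2: 0xBD = 10111101 (10xxxxxx ✓), payload 111101.
Concatenate: 01110111101 = 0x3BD (11 bits → U+03BD).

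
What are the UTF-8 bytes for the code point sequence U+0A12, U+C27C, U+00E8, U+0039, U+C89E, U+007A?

E0 A8 92 EC 89 BC C3 A8 39 EC A2 9E 7A

U+0A12: 3-byte form → E0 A8 92.
U+C27C: 3-byte form → EC 89 BC.
U+00E8: 2-byte form → C3 A8.
U+0039: 1-byte form → 39.
U+C89E: 3-byte form → EC A2 9E.
U+007A: 1-byte form → 7A.
Concatenated (13 bytes): E0 A8 92 EC 89 BC C3 A8 39 EC A2 9E 7A.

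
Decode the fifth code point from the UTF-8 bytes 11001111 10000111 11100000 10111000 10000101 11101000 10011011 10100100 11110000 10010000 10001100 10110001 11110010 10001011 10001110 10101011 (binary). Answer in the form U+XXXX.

Offset 0: leading byte 0xCF = 11001111 → 2-byte char #1 = CF 87.
Offset 2: leading byte 0xE0 = 11100000 → 3-byte char #2 = E0 B8 85.
Offset 5: leading byte 0xE8 = 11101000 → 3-byte char #3 = E8 9B A4.
Offset 8: leading byte 0xF0 = 11110000 → 4-byte char #4 = F0 90 8C B1.
Offset 12: leading byte 0xF2 = 11110010 → 4-byte char #5 = F2 8B 8E AB.
Leading byte 0xF2 = 11110010 matches 11110xxx → 4-byte sequence.
Byte 1: 0xF2 = 11110010, payload 010 (3 bits).
Byte 2: 0x8B = 10001011 (10xxxxxx ✓), payload 001011.
Byte 3: 0x8E = 10001110 (10xxxxxx ✓), payload 001110.
Byte 4: 0xAB = 10101011 (10xxxxxx ✓), payload 101011.
Concatenate: 010001011001110101011 = 0x8B3AB (21 bits → U+8B3AB).

U+8B3AB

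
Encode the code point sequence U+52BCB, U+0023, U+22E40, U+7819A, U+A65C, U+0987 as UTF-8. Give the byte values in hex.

U+52BCB: 4-byte form → F1 92 AF 8B.
U+0023: 1-byte form → 23.
U+22E40: 4-byte form → F0 A2 B9 80.
U+7819A: 4-byte form → F1 B8 86 9A.
U+A65C: 3-byte form → EA 99 9C.
U+0987: 3-byte form → E0 A6 87.
Concatenated (19 bytes): F1 92 AF 8B 23 F0 A2 B9 80 F1 B8 86 9A EA 99 9C E0 A6 87.

F1 92 AF 8B 23 F0 A2 B9 80 F1 B8 86 9A EA 99 9C E0 A6 87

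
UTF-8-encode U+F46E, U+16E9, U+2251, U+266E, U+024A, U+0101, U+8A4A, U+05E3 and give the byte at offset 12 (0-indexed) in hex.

U+F46E → 3-byte form EF 91 AE at offsets 0–2.
U+16E9 → 3-byte form E1 9B A9 at offsets 3–5.
U+2251 → 3-byte form E2 89 91 at offsets 6–8.
U+266E → 3-byte form E2 99 AE at offsets 9–11.
U+024A → 2-byte form C9 8A at offsets 12–13.
Offset 12 falls in char 5's range; it's byte 1 of C9 8A = 0xC9.

0xC9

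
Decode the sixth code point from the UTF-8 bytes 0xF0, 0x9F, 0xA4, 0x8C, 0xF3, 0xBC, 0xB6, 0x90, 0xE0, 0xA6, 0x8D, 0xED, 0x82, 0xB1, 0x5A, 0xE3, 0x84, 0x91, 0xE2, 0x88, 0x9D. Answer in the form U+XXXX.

U+3111

Offset 0: leading byte 0xF0 = 11110000 → 4-byte char #1 = F0 9F A4 8C.
Offset 4: leading byte 0xF3 = 11110011 → 4-byte char #2 = F3 BC B6 90.
Offset 8: leading byte 0xE0 = 11100000 → 3-byte char #3 = E0 A6 8D.
Offset 11: leading byte 0xED = 11101101 → 3-byte char #4 = ED 82 B1.
Offset 14: leading byte 0x5A = 01011010 → 1-byte char #5 = 5A.
Offset 15: leading byte 0xE3 = 11100011 → 3-byte char #6 = E3 84 91.
Leading byte 0xE3 = 11100011 matches 1110xxxx → 3-byte sequence.
Byte 1: 0xE3 = 11100011, payload 0011 (4 bits).
Byte 2: 0x84 = 10000100 (10xxxxxx ✓), payload 000100.
Byte 3: 0x91 = 10010001 (10xxxxxx ✓), payload 010001.
Concatenate: 0011000100010001 = 0x3111 (16 bits → U+3111).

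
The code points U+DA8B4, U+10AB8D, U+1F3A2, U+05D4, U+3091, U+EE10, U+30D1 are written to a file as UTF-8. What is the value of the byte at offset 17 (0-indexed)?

0xEE

U+DA8B4 → 4-byte form F3 9A A2 B4 at offsets 0–3.
U+10AB8D → 4-byte form F4 8A AE 8D at offsets 4–7.
U+1F3A2 → 4-byte form F0 9F 8E A2 at offsets 8–11.
U+05D4 → 2-byte form D7 94 at offsets 12–13.
U+3091 → 3-byte form E3 82 91 at offsets 14–16.
U+EE10 → 3-byte form EE B8 90 at offsets 17–19.
Offset 17 falls in char 6's range; it's byte 1 of EE B8 90 = 0xEE.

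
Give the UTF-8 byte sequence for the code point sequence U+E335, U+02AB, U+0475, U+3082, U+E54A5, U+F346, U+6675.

EE 8C B5 CA AB D1 B5 E3 82 82 F3 A5 92 A5 EF 8D 86 E6 99 B5

U+E335: 3-byte form → EE 8C B5.
U+02AB: 2-byte form → CA AB.
U+0475: 2-byte form → D1 B5.
U+3082: 3-byte form → E3 82 82.
U+E54A5: 4-byte form → F3 A5 92 A5.
U+F346: 3-byte form → EF 8D 86.
U+6675: 3-byte form → E6 99 B5.
Concatenated (20 bytes): EE 8C B5 CA AB D1 B5 E3 82 82 F3 A5 92 A5 EF 8D 86 E6 99 B5.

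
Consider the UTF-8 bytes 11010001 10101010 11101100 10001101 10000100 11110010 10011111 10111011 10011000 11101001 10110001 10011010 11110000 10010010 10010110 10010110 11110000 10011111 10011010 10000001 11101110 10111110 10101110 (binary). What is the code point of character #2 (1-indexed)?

Offset 0: leading byte 0xD1 = 11010001 → 2-byte char #1 = D1 AA.
Offset 2: leading byte 0xEC = 11101100 → 3-byte char #2 = EC 8D 84.
Leading byte 0xEC = 11101100 matches 1110xxxx → 3-byte sequence.
Byte 1: 0xEC = 11101100, payload 1100 (4 bits).
Byte 2: 0x8D = 10001101 (10xxxxxx ✓), payload 001101.
Byte 3: 0x84 = 10000100 (10xxxxxx ✓), payload 000100.
Concatenate: 1100001101000100 = 0xC344 (16 bits → U+C344).

U+C344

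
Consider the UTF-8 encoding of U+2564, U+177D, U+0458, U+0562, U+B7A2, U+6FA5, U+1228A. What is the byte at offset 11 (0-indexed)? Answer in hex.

0x9E

U+2564 → 3-byte form E2 95 A4 at offsets 0–2.
U+177D → 3-byte form E1 9D BD at offsets 3–5.
U+0458 → 2-byte form D1 98 at offsets 6–7.
U+0562 → 2-byte form D5 A2 at offsets 8–9.
U+B7A2 → 3-byte form EB 9E A2 at offsets 10–12.
Offset 11 falls in char 5's range; it's byte 2 of EB 9E A2 = 0x9E.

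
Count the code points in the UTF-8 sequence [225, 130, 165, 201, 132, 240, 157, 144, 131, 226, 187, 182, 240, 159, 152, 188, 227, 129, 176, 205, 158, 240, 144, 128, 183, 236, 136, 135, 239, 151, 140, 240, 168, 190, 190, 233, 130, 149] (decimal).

12

Byte at offset 0: 0xE1 = 11100001 → 3-byte char (#1). Advance 3.
Byte at offset 3: 0xC9 = 11001001 → 2-byte char (#2). Advance 2.
Byte at offset 5: 0xF0 = 11110000 → 4-byte char (#3). Advance 4.
Byte at offset 9: 0xE2 = 11100010 → 3-byte char (#4). Advance 3.
Byte at offset 12: 0xF0 = 11110000 → 4-byte char (#5). Advance 4.
Byte at offset 16: 0xE3 = 11100011 → 3-byte char (#6). Advance 3.
Byte at offset 19: 0xCD = 11001101 → 2-byte char (#7). Advance 2.
Byte at offset 21: 0xF0 = 11110000 → 4-byte char (#8). Advance 4.
Byte at offset 25: 0xEC = 11101100 → 3-byte char (#9). Advance 3.
Byte at offset 28: 0xEF = 11101111 → 3-byte char (#10). Advance 3.
Byte at offset 31: 0xF0 = 11110000 → 4-byte char (#11). Advance 4.
Byte at offset 35: 0xE9 = 11101001 → 3-byte char (#12). Advance 3.
Reached end at offset 38 after 12 code points.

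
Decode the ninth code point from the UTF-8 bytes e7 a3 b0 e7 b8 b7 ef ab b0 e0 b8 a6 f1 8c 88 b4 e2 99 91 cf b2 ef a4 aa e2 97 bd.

U+25FD

Offset 0: leading byte 0xE7 = 11100111 → 3-byte char #1 = E7 A3 B0.
Offset 3: leading byte 0xE7 = 11100111 → 3-byte char #2 = E7 B8 B7.
Offset 6: leading byte 0xEF = 11101111 → 3-byte char #3 = EF AB B0.
Offset 9: leading byte 0xE0 = 11100000 → 3-byte char #4 = E0 B8 A6.
Offset 12: leading byte 0xF1 = 11110001 → 4-byte char #5 = F1 8C 88 B4.
Offset 16: leading byte 0xE2 = 11100010 → 3-byte char #6 = E2 99 91.
Offset 19: leading byte 0xCF = 11001111 → 2-byte char #7 = CF B2.
Offset 21: leading byte 0xEF = 11101111 → 3-byte char #8 = EF A4 AA.
Offset 24: leading byte 0xE2 = 11100010 → 3-byte char #9 = E2 97 BD.
Leading byte 0xE2 = 11100010 matches 1110xxxx → 3-byte sequence.
Byte 1: 0xE2 = 11100010, payload 0010 (4 bits).
Byte 2: 0x97 = 10010111 (10xxxxxx ✓), payload 010111.
Byte 3: 0xBD = 10111101 (10xxxxxx ✓), payload 111101.
Concatenate: 0010010111111101 = 0x25FD (16 bits → U+25FD).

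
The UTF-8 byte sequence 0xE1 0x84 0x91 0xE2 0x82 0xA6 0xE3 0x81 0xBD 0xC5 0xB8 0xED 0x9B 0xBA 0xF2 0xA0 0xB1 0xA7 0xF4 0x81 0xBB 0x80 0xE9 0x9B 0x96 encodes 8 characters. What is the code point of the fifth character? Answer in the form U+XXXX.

U+D6FA

Offset 0: leading byte 0xE1 = 11100001 → 3-byte char #1 = E1 84 91.
Offset 3: leading byte 0xE2 = 11100010 → 3-byte char #2 = E2 82 A6.
Offset 6: leading byte 0xE3 = 11100011 → 3-byte char #3 = E3 81 BD.
Offset 9: leading byte 0xC5 = 11000101 → 2-byte char #4 = C5 B8.
Offset 11: leading byte 0xED = 11101101 → 3-byte char #5 = ED 9B BA.
Leading byte 0xED = 11101101 matches 1110xxxx → 3-byte sequence.
Byte 1: 0xED = 11101101, payload 1101 (4 bits).
Byte 2: 0x9B = 10011011 (10xxxxxx ✓), payload 011011.
Byte 3: 0xBA = 10111010 (10xxxxxx ✓), payload 111010.
Concatenate: 1101011011111010 = 0xD6FA (16 bits → U+D6FA).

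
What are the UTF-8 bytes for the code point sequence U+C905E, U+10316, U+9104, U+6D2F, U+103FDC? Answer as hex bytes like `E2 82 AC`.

U+C905E: 4-byte form → F3 89 81 9E.
U+10316: 4-byte form → F0 90 8C 96.
U+9104: 3-byte form → E9 84 84.
U+6D2F: 3-byte form → E6 B4 AF.
U+103FDC: 4-byte form → F4 83 BF 9C.
Concatenated (18 bytes): F3 89 81 9E F0 90 8C 96 E9 84 84 E6 B4 AF F4 83 BF 9C.

F3 89 81 9E F0 90 8C 96 E9 84 84 E6 B4 AF F4 83 BF 9C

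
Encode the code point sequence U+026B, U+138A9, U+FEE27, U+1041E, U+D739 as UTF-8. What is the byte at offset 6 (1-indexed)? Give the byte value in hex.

1-indexed offset 6 is 0-indexed offset 5.
U+026B → 2-byte form C9 AB at offsets 0–1.
U+138A9 → 4-byte form F0 93 A2 A9 at offsets 2–5.
Offset 5 falls in char 2's range; it's byte 4 of F0 93 A2 A9 = 0xA9.

0xA9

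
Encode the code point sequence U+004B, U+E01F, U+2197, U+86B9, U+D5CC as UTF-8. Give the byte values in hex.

4B EE 80 9F E2 86 97 E8 9A B9 ED 97 8C

U+004B: 1-byte form → 4B.
U+E01F: 3-byte form → EE 80 9F.
U+2197: 3-byte form → E2 86 97.
U+86B9: 3-byte form → E8 9A B9.
U+D5CC: 3-byte form → ED 97 8C.
Concatenated (13 bytes): 4B EE 80 9F E2 86 97 E8 9A B9 ED 97 8C.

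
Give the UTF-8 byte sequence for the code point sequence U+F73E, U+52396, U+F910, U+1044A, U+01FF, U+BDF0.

EF 9C BE F1 92 8E 96 EF A4 90 F0 90 91 8A C7 BF EB B7 B0

U+F73E: 3-byte form → EF 9C BE.
U+52396: 4-byte form → F1 92 8E 96.
U+F910: 3-byte form → EF A4 90.
U+1044A: 4-byte form → F0 90 91 8A.
U+01FF: 2-byte form → C7 BF.
U+BDF0: 3-byte form → EB B7 B0.
Concatenated (19 bytes): EF 9C BE F1 92 8E 96 EF A4 90 F0 90 91 8A C7 BF EB B7 B0.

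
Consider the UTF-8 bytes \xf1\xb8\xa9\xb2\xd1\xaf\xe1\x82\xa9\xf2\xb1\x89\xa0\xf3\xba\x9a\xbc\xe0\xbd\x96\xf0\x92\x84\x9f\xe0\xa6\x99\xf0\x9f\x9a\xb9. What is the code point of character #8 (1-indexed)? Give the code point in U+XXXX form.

Offset 0: leading byte 0xF1 = 11110001 → 4-byte char #1 = F1 B8 A9 B2.
Offset 4: leading byte 0xD1 = 11010001 → 2-byte char #2 = D1 AF.
Offset 6: leading byte 0xE1 = 11100001 → 3-byte char #3 = E1 82 A9.
Offset 9: leading byte 0xF2 = 11110010 → 4-byte char #4 = F2 B1 89 A0.
Offset 13: leading byte 0xF3 = 11110011 → 4-byte char #5 = F3 BA 9A BC.
Offset 17: leading byte 0xE0 = 11100000 → 3-byte char #6 = E0 BD 96.
Offset 20: leading byte 0xF0 = 11110000 → 4-byte char #7 = F0 92 84 9F.
Offset 24: leading byte 0xE0 = 11100000 → 3-byte char #8 = E0 A6 99.
Leading byte 0xE0 = 11100000 matches 1110xxxx → 3-byte sequence.
Byte 1: 0xE0 = 11100000, payload 0000 (4 bits).
Byte 2: 0xA6 = 10100110 (10xxxxxx ✓), payload 100110.
Byte 3: 0x99 = 10011001 (10xxxxxx ✓), payload 011001.
Concatenate: 0000100110011001 = 0x999 (16 bits → U+0999).

U+0999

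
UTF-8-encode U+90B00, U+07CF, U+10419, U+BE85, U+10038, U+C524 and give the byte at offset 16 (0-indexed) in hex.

0xB8

U+90B00 → 4-byte form F2 90 AC 80 at offsets 0–3.
U+07CF → 2-byte form DF 8F at offsets 4–5.
U+10419 → 4-byte form F0 90 90 99 at offsets 6–9.
U+BE85 → 3-byte form EB BA 85 at offsets 10–12.
U+10038 → 4-byte form F0 90 80 B8 at offsets 13–16.
Offset 16 falls in char 5's range; it's byte 4 of F0 90 80 B8 = 0xB8.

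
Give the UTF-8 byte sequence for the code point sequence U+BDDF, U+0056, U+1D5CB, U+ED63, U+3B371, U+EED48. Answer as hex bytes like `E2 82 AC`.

U+BDDF: 3-byte form → EB B7 9F.
U+0056: 1-byte form → 56.
U+1D5CB: 4-byte form → F0 9D 97 8B.
U+ED63: 3-byte form → EE B5 A3.
U+3B371: 4-byte form → F0 BB 8D B1.
U+EED48: 4-byte form → F3 AE B5 88.
Concatenated (19 bytes): EB B7 9F 56 F0 9D 97 8B EE B5 A3 F0 BB 8D B1 F3 AE B5 88.

EB B7 9F 56 F0 9D 97 8B EE B5 A3 F0 BB 8D B1 F3 AE B5 88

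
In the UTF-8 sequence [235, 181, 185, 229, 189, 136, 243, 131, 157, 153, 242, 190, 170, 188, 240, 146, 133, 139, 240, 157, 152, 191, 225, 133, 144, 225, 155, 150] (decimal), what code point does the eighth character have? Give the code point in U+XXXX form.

U+16D6

Offset 0: leading byte 0xEB = 11101011 → 3-byte char #1 = EB B5 B9.
Offset 3: leading byte 0xE5 = 11100101 → 3-byte char #2 = E5 BD 88.
Offset 6: leading byte 0xF3 = 11110011 → 4-byte char #3 = F3 83 9D 99.
Offset 10: leading byte 0xF2 = 11110010 → 4-byte char #4 = F2 BE AA BC.
Offset 14: leading byte 0xF0 = 11110000 → 4-byte char #5 = F0 92 85 8B.
Offset 18: leading byte 0xF0 = 11110000 → 4-byte char #6 = F0 9D 98 BF.
Offset 22: leading byte 0xE1 = 11100001 → 3-byte char #7 = E1 85 90.
Offset 25: leading byte 0xE1 = 11100001 → 3-byte char #8 = E1 9B 96.
Leading byte 0xE1 = 11100001 matches 1110xxxx → 3-byte sequence.
Byte 1: 0xE1 = 11100001, payload 0001 (4 bits).
Byte 2: 0x9B = 10011011 (10xxxxxx ✓), payload 011011.
Byte 3: 0x96 = 10010110 (10xxxxxx ✓), payload 010110.
Concatenate: 0001011011010110 = 0x16D6 (16 bits → U+16D6).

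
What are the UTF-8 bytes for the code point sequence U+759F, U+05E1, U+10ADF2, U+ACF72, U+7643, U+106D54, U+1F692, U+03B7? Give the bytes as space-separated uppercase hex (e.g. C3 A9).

E7 96 9F D7 A1 F4 8A B7 B2 F2 AC BD B2 E7 99 83 F4 86 B5 94 F0 9F 9A 92 CE B7

U+759F: 3-byte form → E7 96 9F.
U+05E1: 2-byte form → D7 A1.
U+10ADF2: 4-byte form → F4 8A B7 B2.
U+ACF72: 4-byte form → F2 AC BD B2.
U+7643: 3-byte form → E7 99 83.
U+106D54: 4-byte form → F4 86 B5 94.
U+1F692: 4-byte form → F0 9F 9A 92.
U+03B7: 2-byte form → CE B7.
Concatenated (26 bytes): E7 96 9F D7 A1 F4 8A B7 B2 F2 AC BD B2 E7 99 83 F4 86 B5 94 F0 9F 9A 92 CE B7.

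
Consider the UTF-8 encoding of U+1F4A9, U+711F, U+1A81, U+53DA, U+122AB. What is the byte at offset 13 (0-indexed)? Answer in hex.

0xF0

U+1F4A9 → 4-byte form F0 9F 92 A9 at offsets 0–3.
U+711F → 3-byte form E7 84 9F at offsets 4–6.
U+1A81 → 3-byte form E1 AA 81 at offsets 7–9.
U+53DA → 3-byte form E5 8F 9A at offsets 10–12.
U+122AB → 4-byte form F0 92 8A AB at offsets 13–16.
Offset 13 falls in char 5's range; it's byte 1 of F0 92 8A AB = 0xF0.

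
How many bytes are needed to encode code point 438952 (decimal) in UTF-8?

U+6B2A8 = 0x6B2A8. UTF-8 uses 1 byte below 0x80, 2 below 0x800, 3 below 0x10000, 4 up to 0x10FFFF. 0x6B2A8 is in U+10000–U+10FFFF → 4 bytes.

4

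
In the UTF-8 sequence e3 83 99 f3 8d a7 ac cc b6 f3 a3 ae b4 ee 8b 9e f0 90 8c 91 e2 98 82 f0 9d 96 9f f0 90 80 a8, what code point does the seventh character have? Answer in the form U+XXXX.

U+2602

Offset 0: leading byte 0xE3 = 11100011 → 3-byte char #1 = E3 83 99.
Offset 3: leading byte 0xF3 = 11110011 → 4-byte char #2 = F3 8D A7 AC.
Offset 7: leading byte 0xCC = 11001100 → 2-byte char #3 = CC B6.
Offset 9: leading byte 0xF3 = 11110011 → 4-byte char #4 = F3 A3 AE B4.
Offset 13: leading byte 0xEE = 11101110 → 3-byte char #5 = EE 8B 9E.
Offset 16: leading byte 0xF0 = 11110000 → 4-byte char #6 = F0 90 8C 91.
Offset 20: leading byte 0xE2 = 11100010 → 3-byte char #7 = E2 98 82.
Leading byte 0xE2 = 11100010 matches 1110xxxx → 3-byte sequence.
Byte 1: 0xE2 = 11100010, payload 0010 (4 bits).
Byte 2: 0x98 = 10011000 (10xxxxxx ✓), payload 011000.
Byte 3: 0x82 = 10000010 (10xxxxxx ✓), payload 000010.
Concatenate: 0010011000000010 = 0x2602 (16 bits → U+2602).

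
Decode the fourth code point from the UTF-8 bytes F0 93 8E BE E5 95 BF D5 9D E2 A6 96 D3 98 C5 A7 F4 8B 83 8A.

U+2996

Offset 0: leading byte 0xF0 = 11110000 → 4-byte char #1 = F0 93 8E BE.
Offset 4: leading byte 0xE5 = 11100101 → 3-byte char #2 = E5 95 BF.
Offset 7: leading byte 0xD5 = 11010101 → 2-byte char #3 = D5 9D.
Offset 9: leading byte 0xE2 = 11100010 → 3-byte char #4 = E2 A6 96.
Leading byte 0xE2 = 11100010 matches 1110xxxx → 3-byte sequence.
Byte 1: 0xE2 = 11100010, payload 0010 (4 bits).
Byte 2: 0xA6 = 10100110 (10xxxxxx ✓), payload 100110.
Byte 3: 0x96 = 10010110 (10xxxxxx ✓), payload 010110.
Concatenate: 0010100110010110 = 0x2996 (16 bits → U+2996).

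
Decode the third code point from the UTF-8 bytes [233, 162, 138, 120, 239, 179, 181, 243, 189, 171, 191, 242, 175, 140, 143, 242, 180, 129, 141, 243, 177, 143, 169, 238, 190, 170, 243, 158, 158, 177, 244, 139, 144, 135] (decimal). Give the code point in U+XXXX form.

U+FCF5

Offset 0: leading byte 0xE9 = 11101001 → 3-byte char #1 = E9 A2 8A.
Offset 3: leading byte 0x78 = 01111000 → 1-byte char #2 = 78.
Offset 4: leading byte 0xEF = 11101111 → 3-byte char #3 = EF B3 B5.
Leading byte 0xEF = 11101111 matches 1110xxxx → 3-byte sequence.
Byte 1: 0xEF = 11101111, payload 1111 (4 bits).
Byte 2: 0xB3 = 10110011 (10xxxxxx ✓), payload 110011.
Byte 3: 0xB5 = 10110101 (10xxxxxx ✓), payload 110101.
Concatenate: 1111110011110101 = 0xFCF5 (16 bits → U+FCF5).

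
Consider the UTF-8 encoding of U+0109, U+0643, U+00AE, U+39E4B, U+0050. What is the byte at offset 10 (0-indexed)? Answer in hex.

0x50

U+0109 → 2-byte form C4 89 at offsets 0–1.
U+0643 → 2-byte form D9 83 at offsets 2–3.
U+00AE → 2-byte form C2 AE at offsets 4–5.
U+39E4B → 4-byte form F0 B9 B9 8B at offsets 6–9.
U+0050 → 1-byte form 50 at offsets 10–10.
Offset 10 falls in char 5's range; it's byte 1 of 50 = 0x50.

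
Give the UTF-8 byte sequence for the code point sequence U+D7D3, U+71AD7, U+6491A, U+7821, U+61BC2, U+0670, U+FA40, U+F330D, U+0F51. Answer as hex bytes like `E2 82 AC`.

U+D7D3: 3-byte form → ED 9F 93.
U+71AD7: 4-byte form → F1 B1 AB 97.
U+6491A: 4-byte form → F1 A4 A4 9A.
U+7821: 3-byte form → E7 A0 A1.
U+61BC2: 4-byte form → F1 A1 AF 82.
U+0670: 2-byte form → D9 B0.
U+FA40: 3-byte form → EF A9 80.
U+F330D: 4-byte form → F3 B3 8C 8D.
U+0F51: 3-byte form → E0 BD 91.
Concatenated (30 bytes): ED 9F 93 F1 B1 AB 97 F1 A4 A4 9A E7 A0 A1 F1 A1 AF 82 D9 B0 EF A9 80 F3 B3 8C 8D E0 BD 91.

ED 9F 93 F1 B1 AB 97 F1 A4 A4 9A E7 A0 A1 F1 A1 AF 82 D9 B0 EF A9 80 F3 B3 8C 8D E0 BD 91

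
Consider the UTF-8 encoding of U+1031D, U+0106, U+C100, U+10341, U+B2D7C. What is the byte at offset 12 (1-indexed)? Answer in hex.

0x8D

1-indexed offset 12 is 0-indexed offset 11.
U+1031D → 4-byte form F0 90 8C 9D at offsets 0–3.
U+0106 → 2-byte form C4 86 at offsets 4–5.
U+C100 → 3-byte form EC 84 80 at offsets 6–8.
U+10341 → 4-byte form F0 90 8D 81 at offsets 9–12.
Offset 11 falls in char 4's range; it's byte 3 of F0 90 8D 81 = 0x8D.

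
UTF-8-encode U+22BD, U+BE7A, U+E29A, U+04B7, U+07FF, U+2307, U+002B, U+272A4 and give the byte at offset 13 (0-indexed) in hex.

0xE2

U+22BD → 3-byte form E2 8A BD at offsets 0–2.
U+BE7A → 3-byte form EB B9 BA at offsets 3–5.
U+E29A → 3-byte form EE 8A 9A at offsets 6–8.
U+04B7 → 2-byte form D2 B7 at offsets 9–10.
U+07FF → 2-byte form DF BF at offsets 11–12.
U+2307 → 3-byte form E2 8C 87 at offsets 13–15.
Offset 13 falls in char 6's range; it's byte 1 of E2 8C 87 = 0xE2.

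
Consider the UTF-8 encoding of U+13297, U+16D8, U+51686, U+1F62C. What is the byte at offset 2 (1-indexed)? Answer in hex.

0x93

1-indexed offset 2 is 0-indexed offset 1.
U+13297 → 4-byte form F0 93 8A 97 at offsets 0–3.
Offset 1 falls in char 1's range; it's byte 2 of F0 93 8A 97 = 0x93.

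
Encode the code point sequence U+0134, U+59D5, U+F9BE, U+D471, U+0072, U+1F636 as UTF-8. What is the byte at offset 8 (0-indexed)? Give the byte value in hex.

0xED

U+0134 → 2-byte form C4 B4 at offsets 0–1.
U+59D5 → 3-byte form E5 A7 95 at offsets 2–4.
U+F9BE → 3-byte form EF A6 BE at offsets 5–7.
U+D471 → 3-byte form ED 91 B1 at offsets 8–10.
Offset 8 falls in char 4's range; it's byte 1 of ED 91 B1 = 0xED.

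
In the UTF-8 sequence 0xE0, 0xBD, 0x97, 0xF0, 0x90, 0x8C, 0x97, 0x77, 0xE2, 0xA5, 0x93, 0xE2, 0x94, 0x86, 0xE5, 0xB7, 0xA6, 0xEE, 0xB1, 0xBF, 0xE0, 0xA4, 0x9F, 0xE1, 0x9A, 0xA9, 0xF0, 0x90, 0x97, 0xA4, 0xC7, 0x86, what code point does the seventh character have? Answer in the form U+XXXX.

U+EC7F

Offset 0: leading byte 0xE0 = 11100000 → 3-byte char #1 = E0 BD 97.
Offset 3: leading byte 0xF0 = 11110000 → 4-byte char #2 = F0 90 8C 97.
Offset 7: leading byte 0x77 = 01110111 → 1-byte char #3 = 77.
Offset 8: leading byte 0xE2 = 11100010 → 3-byte char #4 = E2 A5 93.
Offset 11: leading byte 0xE2 = 11100010 → 3-byte char #5 = E2 94 86.
Offset 14: leading byte 0xE5 = 11100101 → 3-byte char #6 = E5 B7 A6.
Offset 17: leading byte 0xEE = 11101110 → 3-byte char #7 = EE B1 BF.
Leading byte 0xEE = 11101110 matches 1110xxxx → 3-byte sequence.
Byte 1: 0xEE = 11101110, payload 1110 (4 bits).
Byte 2: 0xB1 = 10110001 (10xxxxxx ✓), payload 110001.
Byte 3: 0xBF = 10111111 (10xxxxxx ✓), payload 111111.
Concatenate: 1110110001111111 = 0xEC7F (16 bits → U+EC7F).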